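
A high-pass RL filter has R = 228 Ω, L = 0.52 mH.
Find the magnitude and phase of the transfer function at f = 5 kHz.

Step 1 — Angular frequency: ω = 2π·5000 = 3.142e+04 rad/s.
Step 2 — Transfer function: H(jω) = jωL/(R + jωL).
Step 3 — Numerator jωL = j·16.34; denominator R + jωL = 228 + j16.34.
Step 4 — H = 0.005108 + j0.07128.
Step 5 — Magnitude: |H| = 0.07147 (-22.9 dB); phase: φ = 85.9°.

|H| = 0.07147 (-22.9 dB), φ = 85.9°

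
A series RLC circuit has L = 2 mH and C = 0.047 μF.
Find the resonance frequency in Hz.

Step 1 — Resonance condition Im(Z)=0 gives ω₀ = 1/√(LC).
Step 2 — ω₀ = 1/√(0.002·4.7e-08) = 1.031e+05 rad/s.
Step 3 — f₀ = ω₀/(2π) = 1.642e+04 Hz.

f₀ = 1.642e+04 Hz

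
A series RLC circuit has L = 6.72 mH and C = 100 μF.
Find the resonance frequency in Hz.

Step 1 — Resonance condition Im(Z)=0 gives ω₀ = 1/√(LC).
Step 2 — ω₀ = 1/√(0.00672·0.0001) = 1220 rad/s.
Step 3 — f₀ = ω₀/(2π) = 194.1 Hz.

f₀ = 194.1 Hz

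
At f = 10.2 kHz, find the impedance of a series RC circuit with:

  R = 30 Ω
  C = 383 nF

Step 1 — Angular frequency: ω = 2π·f = 2π·1.02e+04 = 6.409e+04 rad/s.
Step 2 — Component impedances:
  R: Z = R = 30 Ω
  C: Z = 1/(jωC) = -j/(ω·C) = 0 - j40.74 Ω
Step 3 — Series combination: Z_total = R + C = 30 - j40.74 Ω = 50.59∠-53.6° Ω.

Z = 30 - j40.74 Ω = 50.59∠-53.6° Ω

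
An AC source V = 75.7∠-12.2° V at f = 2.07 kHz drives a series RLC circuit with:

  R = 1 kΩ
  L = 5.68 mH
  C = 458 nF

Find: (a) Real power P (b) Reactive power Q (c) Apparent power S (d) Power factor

Step 1 — Angular frequency: ω = 2π·f = 2π·2070 = 1.301e+04 rad/s.
Step 2 — Component impedances:
  R: Z = R = 1000 Ω
  L: Z = jωL = j·1.301e+04·0.00568 = 0 + j73.88 Ω
  C: Z = 1/(jωC) = -j/(ω·C) = 0 - j167.9 Ω
Step 3 — Series combination: Z_total = R + L + C = 1000 - j94 Ω = 1004∠-5.4° Ω.
Step 4 — Source phasor: V = 75.7∠-12.2° V = 73.99 - j16 V.
Step 5 — Current: I = V / Z = 0.07483 - j0.008963 A = 0.07537∠-6.8° A.
Step 6 — Complex power: S = V·I* = 5.68 - j0.5339 VA.
Step 7 — Real power: P = Re(S) = 5.68 W.
Step 8 — Reactive power: Q = Im(S) = -0.5339 VAR.
Step 9 — Apparent power: |S| = 5.705 VA.
Step 10 — Power factor: PF = P/|S| = 0.9956 (leading).

(a) P = 5.68 W  (b) Q = -0.5339 VAR  (c) S = 5.705 VA  (d) PF = 0.9956 (leading)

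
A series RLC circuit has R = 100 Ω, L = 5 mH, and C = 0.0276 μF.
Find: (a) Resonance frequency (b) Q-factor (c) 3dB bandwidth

Step 1 — Resonance: ω₀ = 1/√(LC) = 1/√(0.005·2.76e-08) = 8.513e+04 rad/s.
Step 2 — f₀ = ω₀/(2π) = 1.355e+04 Hz.
Step 3 — Series Q: Q = ω₀L/R = 8.513e+04·0.005/100 = 4.256.
Step 4 — Bandwidth: Δω = ω₀/Q = 2e+04 rad/s; BW = Δω/(2π) = 3183 Hz.

(a) f₀ = 1.355e+04 Hz  (b) Q = 4.256  (c) BW = 3183 Hz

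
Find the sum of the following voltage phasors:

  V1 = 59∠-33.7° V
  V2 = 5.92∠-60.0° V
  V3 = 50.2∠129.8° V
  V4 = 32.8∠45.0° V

Step 1 — Convert each phasor to rectangular form:
  V1 = 59·(cos(-33.7°) + j·sin(-33.7°)) = 49.09 - j32.74 V
  V2 = 5.92·(cos(-60.0°) + j·sin(-60.0°)) = 2.96 - j5.127 V
  V3 = 50.2·(cos(129.8°) + j·sin(129.8°)) = -32.13 + j38.57 V
  V4 = 32.8·(cos(45.0°) + j·sin(45.0°)) = 23.19 + j23.19 V
Step 2 — Sum components: V_total = 43.1 + j23.9 V.
Step 3 — Convert to polar: |V_total| = 49.29 V, ∠V_total = 29.0°.

V_total = 49.29∠29.0° V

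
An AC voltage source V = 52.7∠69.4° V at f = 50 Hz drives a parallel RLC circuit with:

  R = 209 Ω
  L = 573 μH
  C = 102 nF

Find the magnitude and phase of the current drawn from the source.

Step 1 — Angular frequency: ω = 2π·f = 2π·50 = 314.2 rad/s.
Step 2 — Component impedances:
  R: Z = R = 209 Ω
  L: Z = jωL = j·314.2·0.000573 = 0 + j0.18 Ω
  C: Z = 1/(jωC) = -j/(ω·C) = 0 - j3.121e+04 Ω
Step 3 — Parallel combination: 1/Z_total = 1/R + 1/L + 1/C; Z_total = 0.000155 + j0.18 Ω = 0.18∠90.0° Ω.
Step 4 — Source phasor: V = 52.7∠69.4° V = 18.54 + j49.33 V.
Step 5 — Ohm's law: I = V / Z_total = (18.54 + j49.33) / (0.000155 + j0.18) = 274.1 - j102.8 A.
Step 6 — Convert to polar: |I| = 292.8 A, ∠I = -20.6°.

I = 292.8∠-20.6° A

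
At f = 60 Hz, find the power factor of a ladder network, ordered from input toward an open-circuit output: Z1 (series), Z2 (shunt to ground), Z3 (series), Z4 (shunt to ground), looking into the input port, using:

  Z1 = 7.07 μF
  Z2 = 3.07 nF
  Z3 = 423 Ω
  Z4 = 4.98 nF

Step 1 — Angular frequency: ω = 2π·f = 2π·60 = 377 rad/s.
Step 2 — Component impedances:
  Z1: Z = 1/(jωC) = -j/(ω·C) = 0 - j375.2 Ω
  Z2: Z = 1/(jωC) = -j/(ω·C) = 0 - j8.64e+05 Ω
  Z3: Z = R = 423 Ω
  Z4: Z = 1/(jωC) = -j/(ω·C) = 0 - j5.326e+05 Ω
Step 3 — Ladder network (open output): work backward from the far end, alternating series and parallel combinations. Z_in = 161.9 - j3.299e+05 Ω = 3.299e+05∠-90.0° Ω.
Step 4 — Power factor: PF = cos(φ) = Re(Z)/|Z| = 161.89/3.2989e+05 = 0.0004907.
Step 5 — Type: Im(Z) = -3.299e+05 ⇒ leading (phase φ = -90.0°).

PF = 0.0004907 (leading, φ = -90.0°)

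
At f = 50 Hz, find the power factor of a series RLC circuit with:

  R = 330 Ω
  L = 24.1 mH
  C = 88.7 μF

Step 1 — Angular frequency: ω = 2π·f = 2π·50 = 314.2 rad/s.
Step 2 — Component impedances:
  R: Z = R = 330 Ω
  L: Z = jωL = j·314.2·0.0241 = 0 + j7.571 Ω
  C: Z = 1/(jωC) = -j/(ω·C) = 0 - j35.89 Ω
Step 3 — Series combination: Z_total = R + L + C = 330 - j28.31 Ω = 331.2∠-4.9° Ω.
Step 4 — Power factor: PF = cos(φ) = Re(Z)/|Z| = 330/331.21 = 0.9963.
Step 5 — Type: Im(Z) = -28.31 ⇒ leading (phase φ = -4.9°).

PF = 0.9963 (leading, φ = -4.9°)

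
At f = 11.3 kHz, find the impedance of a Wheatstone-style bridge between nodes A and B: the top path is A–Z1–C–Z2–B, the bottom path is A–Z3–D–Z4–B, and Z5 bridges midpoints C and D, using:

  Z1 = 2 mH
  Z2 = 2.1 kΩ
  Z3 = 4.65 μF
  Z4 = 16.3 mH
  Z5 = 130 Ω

Step 1 — Angular frequency: ω = 2π·f = 2π·1.13e+04 = 7.1e+04 rad/s.
Step 2 — Component impedances:
  Z1: Z = jωL = j·7.1e+04·0.002 = 0 + j142 Ω
  Z2: Z = R = 2100 Ω
  Z3: Z = 1/(jωC) = -j/(ω·C) = 0 - j3.029 Ω
  Z4: Z = jωL = j·7.1e+04·0.0163 = 0 + j1157 Ω
  Z5: Z = R = 130 Ω
Step 3 — Bridge requires nodal analysis (the Z5 bridge couples midpoints C and D, so the two paths cannot be reduced to a simple series/parallel combination). Setting node B to ground and injecting 1 A at node A, the 3-node admittance system at A, C, D solves to V_A = Z_AB = 468.2 + j892.1 Ω = 1007∠62.3° Ω.

Z = 468.2 + j892.1 Ω = 1007∠62.3° Ω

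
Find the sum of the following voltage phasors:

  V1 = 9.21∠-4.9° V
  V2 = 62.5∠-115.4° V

Step 1 — Convert each phasor to rectangular form:
  V1 = 9.21·(cos(-4.9°) + j·sin(-4.9°)) = 9.176 - j0.7867 V
  V2 = 62.5·(cos(-115.4°) + j·sin(-115.4°)) = -26.81 - j56.46 V
Step 2 — Sum components: V_total = -17.63 - j57.25 V.
Step 3 — Convert to polar: |V_total| = 59.9 V, ∠V_total = -107.1°.

V_total = 59.9∠-107.1° V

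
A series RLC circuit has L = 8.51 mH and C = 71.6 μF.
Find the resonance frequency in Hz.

Step 1 — Resonance condition Im(Z)=0 gives ω₀ = 1/√(LC).
Step 2 — ω₀ = 1/√(0.00851·7.16e-05) = 1281 rad/s.
Step 3 — f₀ = ω₀/(2π) = 203.9 Hz.

f₀ = 203.9 Hz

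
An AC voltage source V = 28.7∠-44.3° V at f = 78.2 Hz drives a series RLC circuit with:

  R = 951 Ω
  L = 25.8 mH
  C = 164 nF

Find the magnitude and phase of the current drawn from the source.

Step 1 — Angular frequency: ω = 2π·f = 2π·78.2 = 491.3 rad/s.
Step 2 — Component impedances:
  R: Z = R = 951 Ω
  L: Z = jωL = j·491.3·0.0258 = 0 + j12.68 Ω
  C: Z = 1/(jωC) = -j/(ω·C) = 0 - j1.241e+04 Ω
Step 3 — Series combination: Z_total = R + L + C = 951 - j1.24e+04 Ω = 1.243e+04∠-85.6° Ω.
Step 4 — Source phasor: V = 28.7∠-44.3° V = 20.54 - j20.04 V.
Step 5 — Ohm's law: I = V / Z_total = (20.54 - j20.04) / (951 - j1.24e+04) = 0.001734 + j0.001524 A.
Step 6 — Convert to polar: |I| = 0.002308 A, ∠I = 41.3°.

I = 0.002308∠41.3° A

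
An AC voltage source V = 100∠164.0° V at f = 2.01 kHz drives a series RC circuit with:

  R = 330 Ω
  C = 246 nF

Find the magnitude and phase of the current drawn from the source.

Step 1 — Angular frequency: ω = 2π·f = 2π·2010 = 1.263e+04 rad/s.
Step 2 — Component impedances:
  R: Z = R = 330 Ω
  C: Z = 1/(jωC) = -j/(ω·C) = 0 - j321.9 Ω
Step 3 — Series combination: Z_total = R + C = 330 - j321.9 Ω = 461∠-44.3° Ω.
Step 4 — Source phasor: V = 100∠164.0° V = -96.13 + j27.56 V.
Step 5 — Ohm's law: I = V / Z_total = (-96.13 + j27.56) / (330 - j321.9) = -0.191 - j0.1028 A.
Step 6 — Convert to polar: |I| = 0.2169 A, ∠I = -151.7°.

I = 0.2169∠-151.7° A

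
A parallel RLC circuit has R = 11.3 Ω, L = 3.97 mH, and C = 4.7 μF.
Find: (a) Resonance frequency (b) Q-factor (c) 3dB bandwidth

Step 1 — Resonance: ω₀ = 1/√(LC) = 1/√(0.00397·4.7e-06) = 7321 rad/s.
Step 2 — f₀ = ω₀/(2π) = 1165 Hz.
Step 3 — Parallel Q: Q = R/(ω₀L) = 11.3/(7321·0.00397) = 0.3888.
Step 4 — Bandwidth: Δω = ω₀/Q = 1.883e+04 rad/s; BW = Δω/(2π) = 2997 Hz.

(a) f₀ = 1165 Hz  (b) Q = 0.3888  (c) BW = 2997 Hz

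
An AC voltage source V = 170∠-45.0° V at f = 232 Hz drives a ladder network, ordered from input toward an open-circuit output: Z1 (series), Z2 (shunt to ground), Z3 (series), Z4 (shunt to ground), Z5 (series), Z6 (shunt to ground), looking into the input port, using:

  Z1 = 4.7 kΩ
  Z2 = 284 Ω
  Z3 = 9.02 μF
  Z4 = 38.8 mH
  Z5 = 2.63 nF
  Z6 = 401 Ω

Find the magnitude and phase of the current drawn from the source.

Step 1 — Angular frequency: ω = 2π·f = 2π·232 = 1458 rad/s.
Step 2 — Component impedances:
  Z1: Z = R = 4700 Ω
  Z2: Z = R = 284 Ω
  Z3: Z = 1/(jωC) = -j/(ω·C) = 0 - j76.05 Ω
  Z4: Z = jωL = j·1458·0.0388 = 0 + j56.56 Ω
  Z5: Z = 1/(jωC) = -j/(ω·C) = 0 - j2.608e+05 Ω
  Z6: Z = R = 401 Ω
Step 3 — Ladder network (open output): work backward from the far end, alternating series and parallel combinations. Z_in = 4701 - j19.39 Ω = 4701∠-0.2° Ω.
Step 4 — Source phasor: V = 170∠-45.0° V = 120.2 - j120.2 V.
Step 5 — Ohm's law: I = V / Z_total = (120.2 - j120.2) / (4701 - j19.39) = 0.02567 - j0.02546 A.
Step 6 — Convert to polar: |I| = 0.03616 A, ∠I = -44.8°.

I = 0.03616∠-44.8° A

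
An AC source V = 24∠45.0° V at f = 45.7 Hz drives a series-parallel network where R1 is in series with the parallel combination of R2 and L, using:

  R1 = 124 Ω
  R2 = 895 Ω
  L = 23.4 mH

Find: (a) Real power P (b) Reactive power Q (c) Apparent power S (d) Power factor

Step 1 — Angular frequency: ω = 2π·f = 2π·45.7 = 287.1 rad/s.
Step 2 — Component impedances:
  R1: Z = R = 124 Ω
  R2: Z = R = 895 Ω
  L: Z = jωL = j·287.1·0.0234 = 0 + j6.719 Ω
Step 3 — Parallel branch: R2 || L = 1/(1/R2 + 1/L) = 0.05044 + j6.719 Ω.
Step 4 — Series with R1: Z_total = R1 + (R2 || L) = 124.1 + j6.719 Ω = 124.2∠3.1° Ω.
Step 5 — Source phasor: V = 24∠45.0° V = 16.97 + j16.97 V.
Step 6 — Current: I = V / Z = 0.1438 + j0.129 A = 0.1932∠41.9° A.
Step 7 — Complex power: S = V·I* = 4.63 + j0.2508 VA.
Step 8 — Real power: P = Re(S) = 4.63 W.
Step 9 — Reactive power: Q = Im(S) = 0.2508 VAR.
Step 10 — Apparent power: |S| = 4.636 VA.
Step 11 — Power factor: PF = P/|S| = 0.9985 (lagging).

(a) P = 4.63 W  (b) Q = 0.2508 VAR  (c) S = 4.636 VA  (d) PF = 0.9985 (lagging)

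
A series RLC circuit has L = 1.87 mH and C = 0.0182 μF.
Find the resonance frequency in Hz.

Step 1 — Resonance condition Im(Z)=0 gives ω₀ = 1/√(LC).
Step 2 — ω₀ = 1/√(0.00187·1.82e-08) = 1.714e+05 rad/s.
Step 3 — f₀ = ω₀/(2π) = 2.728e+04 Hz.

f₀ = 2.728e+04 Hz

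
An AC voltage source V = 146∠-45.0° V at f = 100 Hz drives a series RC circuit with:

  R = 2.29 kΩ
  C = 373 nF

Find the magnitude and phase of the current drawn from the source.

Step 1 — Angular frequency: ω = 2π·f = 2π·100 = 628.3 rad/s.
Step 2 — Component impedances:
  R: Z = R = 2290 Ω
  C: Z = 1/(jωC) = -j/(ω·C) = 0 - j4267 Ω
Step 3 — Series combination: Z_total = R + C = 2290 - j4267 Ω = 4843∠-61.8° Ω.
Step 4 — Source phasor: V = 146∠-45.0° V = 103.2 - j103.2 V.
Step 5 — Ohm's law: I = V / Z_total = (103.2 - j103.2) / (2290 - j4267) = 0.02887 + j0.008703 A.
Step 6 — Convert to polar: |I| = 0.03015 A, ∠I = 16.8°.

I = 0.03015∠16.8° A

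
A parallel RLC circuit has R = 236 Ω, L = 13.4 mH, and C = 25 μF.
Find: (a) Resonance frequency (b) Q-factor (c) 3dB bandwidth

Step 1 — Resonance: ω₀ = 1/√(LC) = 1/√(0.0134·2.5e-05) = 1728 rad/s.
Step 2 — f₀ = ω₀/(2π) = 275 Hz.
Step 3 — Parallel Q: Q = R/(ω₀L) = 236/(1728·0.0134) = 10.19.
Step 4 — Bandwidth: Δω = ω₀/Q = 169.5 rad/s; BW = Δω/(2π) = 26.98 Hz.

(a) f₀ = 275 Hz  (b) Q = 10.19  (c) BW = 26.98 Hz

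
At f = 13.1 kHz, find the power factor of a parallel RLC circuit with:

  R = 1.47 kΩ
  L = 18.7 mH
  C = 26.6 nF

Step 1 — Angular frequency: ω = 2π·f = 2π·1.31e+04 = 8.231e+04 rad/s.
Step 2 — Component impedances:
  R: Z = R = 1470 Ω
  L: Z = jωL = j·8.231e+04·0.0187 = 0 + j1539 Ω
  C: Z = 1/(jωC) = -j/(ω·C) = 0 - j456.7 Ω
Step 3 — Parallel combination: 1/Z_total = 1/R + 1/L + 1/C; Z_total = 240.1 - j543.4 Ω = 594.1∠-66.2° Ω.
Step 4 — Power factor: PF = cos(φ) = Re(Z)/|Z| = 240.1/594.1 = 0.4041.
Step 5 — Type: Im(Z) = -543.4 ⇒ leading (phase φ = -66.2°).

PF = 0.4041 (leading, φ = -66.2°)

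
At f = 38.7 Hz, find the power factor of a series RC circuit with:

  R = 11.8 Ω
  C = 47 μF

Step 1 — Angular frequency: ω = 2π·f = 2π·38.7 = 243.2 rad/s.
Step 2 — Component impedances:
  R: Z = R = 11.8 Ω
  C: Z = 1/(jωC) = -j/(ω·C) = 0 - j87.5 Ω
Step 3 — Series combination: Z_total = R + C = 11.8 - j87.5 Ω = 88.29∠-82.3° Ω.
Step 4 — Power factor: PF = cos(φ) = Re(Z)/|Z| = 11.8/88.293 = 0.1336.
Step 5 — Type: Im(Z) = -87.5 ⇒ leading (phase φ = -82.3°).

PF = 0.1336 (leading, φ = -82.3°)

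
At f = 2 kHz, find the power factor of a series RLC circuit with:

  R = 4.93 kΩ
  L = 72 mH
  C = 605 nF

Step 1 — Angular frequency: ω = 2π·f = 2π·2000 = 1.257e+04 rad/s.
Step 2 — Component impedances:
  R: Z = R = 4930 Ω
  L: Z = jωL = j·1.257e+04·0.072 = 0 + j904.8 Ω
  C: Z = 1/(jωC) = -j/(ω·C) = 0 - j131.5 Ω
Step 3 — Series combination: Z_total = R + L + C = 4930 + j773.2 Ω = 4990∠8.9° Ω.
Step 4 — Power factor: PF = cos(φ) = Re(Z)/|Z| = 4930/4990.3 = 0.9879.
Step 5 — Type: Im(Z) = 773.2 ⇒ lagging (phase φ = 8.9°).

PF = 0.9879 (lagging, φ = 8.9°)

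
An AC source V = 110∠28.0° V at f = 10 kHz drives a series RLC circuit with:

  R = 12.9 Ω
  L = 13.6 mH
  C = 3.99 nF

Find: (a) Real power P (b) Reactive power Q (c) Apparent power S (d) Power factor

Step 1 — Angular frequency: ω = 2π·f = 2π·1e+04 = 6.283e+04 rad/s.
Step 2 — Component impedances:
  R: Z = R = 12.9 Ω
  L: Z = jωL = j·6.283e+04·0.0136 = 0 + j854.5 Ω
  C: Z = 1/(jωC) = -j/(ω·C) = 0 - j3989 Ω
Step 3 — Series combination: Z_total = R + L + C = 12.9 - j3134 Ω = 3134∠-89.8° Ω.
Step 4 — Source phasor: V = 110∠28.0° V = 97.12 + j51.64 V.
Step 5 — Current: I = V / Z = -0.01635 + j0.03105 A = 0.03509∠117.8° A.
Step 6 — Complex power: S = V·I* = 0.01589 - j3.86 VA.
Step 7 — Real power: P = Re(S) = 0.01589 W.
Step 8 — Reactive power: Q = Im(S) = -3.86 VAR.
Step 9 — Apparent power: |S| = 3.86 VA.
Step 10 — Power factor: PF = P/|S| = 0.004116 (leading).

(a) P = 0.01589 W  (b) Q = -3.86 VAR  (c) S = 3.86 VA  (d) PF = 0.004116 (leading)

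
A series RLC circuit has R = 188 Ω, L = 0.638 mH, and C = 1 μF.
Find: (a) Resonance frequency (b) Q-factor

Step 1 — Resonance condition Im(Z)=0 gives ω₀ = 1/√(LC).
Step 2 — ω₀ = 1/√(0.000638·1e-06) = 3.959e+04 rad/s.
Step 3 — f₀ = ω₀/(2π) = 6301 Hz.
Step 4 — Series Q: Q = ω₀L/R = 3.959e+04·0.000638/188 = 0.1344.

(a) f₀ = 6301 Hz  (b) Q = 0.1344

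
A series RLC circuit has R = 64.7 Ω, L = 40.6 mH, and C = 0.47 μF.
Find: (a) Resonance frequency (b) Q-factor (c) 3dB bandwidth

Step 1 — Resonance condition Im(Z)=0 gives ω₀ = 1/√(LC).
Step 2 — ω₀ = 1/√(0.0406·4.7e-07) = 7239 rad/s.
Step 3 — f₀ = ω₀/(2π) = 1152 Hz.
Step 4 — Series Q: Q = ω₀L/R = 7239·0.0406/64.7 = 4.543.
Step 5 — 3dB bandwidth: Δω = ω₀/Q = 1594 rad/s; BW = Δω/(2π) = 253.6 Hz.

(a) f₀ = 1152 Hz  (b) Q = 4.543  (c) BW = 253.6 Hz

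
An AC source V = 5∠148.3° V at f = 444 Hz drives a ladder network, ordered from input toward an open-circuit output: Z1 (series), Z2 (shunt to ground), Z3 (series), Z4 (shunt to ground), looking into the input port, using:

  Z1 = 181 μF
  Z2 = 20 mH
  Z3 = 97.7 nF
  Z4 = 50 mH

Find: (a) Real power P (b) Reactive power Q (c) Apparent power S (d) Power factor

Step 1 — Angular frequency: ω = 2π·f = 2π·444 = 2790 rad/s.
Step 2 — Component impedances:
  Z1: Z = 1/(jωC) = -j/(ω·C) = 0 - j1.98 Ω
  Z2: Z = jωL = j·2790·0.02 = 0 + j55.79 Ω
  Z3: Z = 1/(jωC) = -j/(ω·C) = 0 - j3669 Ω
  Z4: Z = jωL = j·2790·0.05 = 0 + j139.5 Ω
Step 3 — Ladder network (open output): work backward from the far end, alternating series and parallel combinations. Z_in = 0 + j54.71 Ω = 54.71∠90.0° Ω.
Step 4 — Source phasor: V = 5∠148.3° V = -4.254 + j2.627 V.
Step 5 — Current: I = V / Z = 0.04802 + j0.07776 A = 0.09139∠58.3° A.
Step 6 — Complex power: S = V·I* = 0 + j0.457 VA.
Step 7 — Real power: P = Re(S) = 0 W.
Step 8 — Reactive power: Q = Im(S) = 0.457 VAR.
Step 9 — Apparent power: |S| = 0.457 VA.
Step 10 — Power factor: PF = P/|S| = 0 (lagging).

(a) P = 0 W  (b) Q = 0.457 VAR  (c) S = 0.457 VA  (d) PF = 0 (lagging)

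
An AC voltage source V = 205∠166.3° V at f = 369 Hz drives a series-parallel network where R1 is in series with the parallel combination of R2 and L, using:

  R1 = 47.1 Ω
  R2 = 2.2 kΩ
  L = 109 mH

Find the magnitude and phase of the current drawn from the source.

Step 1 — Angular frequency: ω = 2π·f = 2π·369 = 2318 rad/s.
Step 2 — Component impedances:
  R1: Z = R = 47.1 Ω
  R2: Z = R = 2200 Ω
  L: Z = jωL = j·2318·0.109 = 0 + j252.7 Ω
Step 3 — Parallel branch: R2 || L = 1/(1/R2 + 1/L) = 28.65 + j249.4 Ω.
Step 4 — Series with R1: Z_total = R1 + (R2 || L) = 75.75 + j249.4 Ω = 260.7∠73.1° Ω.
Step 5 — Source phasor: V = 205∠166.3° V = -199.2 + j48.55 V.
Step 6 — Ohm's law: I = V / Z_total = (-199.2 + j48.55) / (75.75 + j249.4) = -0.04381 + j0.7852 A.
Step 7 — Convert to polar: |I| = 0.7864 A, ∠I = 93.2°.

I = 0.7864∠93.2° A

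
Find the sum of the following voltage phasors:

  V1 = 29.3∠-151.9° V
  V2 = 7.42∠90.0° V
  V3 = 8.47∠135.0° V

Step 1 — Convert each phasor to rectangular form:
  V1 = 29.3·(cos(-151.9°) + j·sin(-151.9°)) = -25.85 - j13.8 V
  V2 = 7.42·(cos(90.0°) + j·sin(90.0°)) = 0 + j7.42 V
  V3 = 8.47·(cos(135.0°) + j·sin(135.0°)) = -5.989 + j5.989 V
Step 2 — Sum components: V_total = -31.84 - j0.3915 V.
Step 3 — Convert to polar: |V_total| = 31.84 V, ∠V_total = -179.3°.

V_total = 31.84∠-179.3° V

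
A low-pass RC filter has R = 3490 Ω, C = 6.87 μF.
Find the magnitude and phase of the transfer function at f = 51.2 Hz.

Step 1 — Angular frequency: ω = 2π·51.2 = 321.7 rad/s.
Step 2 — Transfer function: H(jω) = 1/(1 + jωRC).
Step 3 — Denominator: 1 + jωRC = 1 + j·321.7·3490·6.87e-06 = 1 + j7.713.
Step 4 — H = 0.01653 - j0.1275.
Step 5 — Magnitude: |H| = 0.1286 (-17.8 dB); phase: φ = -82.6°.

|H| = 0.1286 (-17.8 dB), φ = -82.6°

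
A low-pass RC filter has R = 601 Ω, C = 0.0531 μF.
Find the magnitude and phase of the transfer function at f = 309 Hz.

Step 1 — Angular frequency: ω = 2π·309 = 1942 rad/s.
Step 2 — Transfer function: H(jω) = 1/(1 + jωRC).
Step 3 — Denominator: 1 + jωRC = 1 + j·1942·601·5.31e-08 = 1 + j0.06196.
Step 4 — H = 0.9962 - j0.06172.
Step 5 — Magnitude: |H| = 0.9981 (-0.0 dB); phase: φ = -3.5°.

|H| = 0.9981 (-0.0 dB), φ = -3.5°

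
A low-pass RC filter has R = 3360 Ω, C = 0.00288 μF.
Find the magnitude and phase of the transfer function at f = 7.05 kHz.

Step 1 — Angular frequency: ω = 2π·7050 = 4.43e+04 rad/s.
Step 2 — Transfer function: H(jω) = 1/(1 + jωRC).
Step 3 — Denominator: 1 + jωRC = 1 + j·4.43e+04·3360·2.88e-09 = 1 + j0.4286.
Step 4 — H = 0.8448 - j0.3621.
Step 5 — Magnitude: |H| = 0.9191 (-0.7 dB); phase: φ = -23.2°.

|H| = 0.9191 (-0.7 dB), φ = -23.2°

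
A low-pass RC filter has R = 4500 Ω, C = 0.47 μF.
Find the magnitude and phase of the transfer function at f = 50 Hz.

Step 1 — Angular frequency: ω = 2π·50 = 314.2 rad/s.
Step 2 — Transfer function: H(jω) = 1/(1 + jωRC).
Step 3 — Denominator: 1 + jωRC = 1 + j·314.2·4500·4.7e-07 = 1 + j0.6644.
Step 4 — H = 0.6937 - j0.4609.
Step 5 — Magnitude: |H| = 0.8329 (-1.6 dB); phase: φ = -33.6°.

|H| = 0.8329 (-1.6 dB), φ = -33.6°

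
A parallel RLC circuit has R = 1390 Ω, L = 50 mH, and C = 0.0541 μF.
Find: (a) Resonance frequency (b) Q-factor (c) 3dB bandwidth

Step 1 — Resonance: ω₀ = 1/√(LC) = 1/√(0.05·5.41e-08) = 1.923e+04 rad/s.
Step 2 — f₀ = ω₀/(2π) = 3060 Hz.
Step 3 — Parallel Q: Q = R/(ω₀L) = 1390/(1.923e+04·0.05) = 1.446.
Step 4 — Bandwidth: Δω = ω₀/Q = 1.33e+04 rad/s; BW = Δω/(2π) = 2116 Hz.

(a) f₀ = 3060 Hz  (b) Q = 1.446  (c) BW = 2116 Hz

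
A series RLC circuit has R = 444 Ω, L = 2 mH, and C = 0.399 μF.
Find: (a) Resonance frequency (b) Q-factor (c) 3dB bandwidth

Step 1 — Resonance: ω₀ = 1/√(LC) = 1/√(0.002·3.99e-07) = 3.54e+04 rad/s.
Step 2 — f₀ = ω₀/(2π) = 5634 Hz.
Step 3 — Series Q: Q = ω₀L/R = 3.54e+04·0.002/444 = 0.1595.
Step 4 — Bandwidth: Δω = ω₀/Q = 2.22e+05 rad/s; BW = Δω/(2π) = 3.533e+04 Hz.

(a) f₀ = 5634 Hz  (b) Q = 0.1595  (c) BW = 3.533e+04 Hz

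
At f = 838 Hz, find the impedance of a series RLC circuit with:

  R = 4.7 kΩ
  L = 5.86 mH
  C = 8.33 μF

Step 1 — Angular frequency: ω = 2π·f = 2π·838 = 5265 rad/s.
Step 2 — Component impedances:
  R: Z = R = 4700 Ω
  L: Z = jωL = j·5265·0.00586 = 0 + j30.85 Ω
  C: Z = 1/(jωC) = -j/(ω·C) = 0 - j22.8 Ω
Step 3 — Series combination: Z_total = R + L + C = 4700 + j8.055 Ω = 4700∠0.1° Ω.

Z = 4700 + j8.055 Ω = 4700∠0.1° Ω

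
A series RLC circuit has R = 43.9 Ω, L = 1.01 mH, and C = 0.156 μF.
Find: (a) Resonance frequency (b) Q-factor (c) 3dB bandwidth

Step 1 — Resonance: ω₀ = 1/√(LC) = 1/√(0.00101·1.56e-07) = 7.967e+04 rad/s.
Step 2 — f₀ = ω₀/(2π) = 1.268e+04 Hz.
Step 3 — Series Q: Q = ω₀L/R = 7.967e+04·0.00101/43.9 = 1.833.
Step 4 — Bandwidth: Δω = ω₀/Q = 4.347e+04 rad/s; BW = Δω/(2π) = 6918 Hz.

(a) f₀ = 1.268e+04 Hz  (b) Q = 1.833  (c) BW = 6918 Hz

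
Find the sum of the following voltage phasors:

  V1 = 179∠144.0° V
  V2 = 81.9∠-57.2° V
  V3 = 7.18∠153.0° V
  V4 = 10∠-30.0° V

Step 1 — Convert each phasor to rectangular form:
  V1 = 179·(cos(144.0°) + j·sin(144.0°)) = -144.8 + j105.2 V
  V2 = 81.9·(cos(-57.2°) + j·sin(-57.2°)) = 44.37 - j68.84 V
  V3 = 7.18·(cos(153.0°) + j·sin(153.0°)) = -6.397 + j3.26 V
  V4 = 10·(cos(-30.0°) + j·sin(-30.0°)) = 8.66 - j5 V
Step 2 — Sum components: V_total = -98.19 + j34.63 V.
Step 3 — Convert to polar: |V_total| = 104.1 V, ∠V_total = 160.6°.

V_total = 104.1∠160.6° V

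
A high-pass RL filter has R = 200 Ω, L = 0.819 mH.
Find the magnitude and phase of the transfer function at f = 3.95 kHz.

Step 1 — Angular frequency: ω = 2π·3950 = 2.482e+04 rad/s.
Step 2 — Transfer function: H(jω) = jωL/(R + jωL).
Step 3 — Numerator jωL = j·20.33; denominator R + jωL = 200 + j20.33.
Step 4 — H = 0.01022 + j0.1006.
Step 5 — Magnitude: |H| = 0.1011 (-19.9 dB); phase: φ = 84.2°.

|H| = 0.1011 (-19.9 dB), φ = 84.2°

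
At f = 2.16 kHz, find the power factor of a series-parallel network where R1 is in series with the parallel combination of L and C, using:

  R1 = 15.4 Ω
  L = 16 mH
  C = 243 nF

Step 1 — Angular frequency: ω = 2π·f = 2π·2160 = 1.357e+04 rad/s.
Step 2 — Component impedances:
  R1: Z = R = 15.4 Ω
  L: Z = jωL = j·1.357e+04·0.016 = 0 + j217.1 Ω
  C: Z = 1/(jωC) = -j/(ω·C) = 0 - j303.2 Ω
Step 3 — Parallel branch: L || C = 1/(1/L + 1/C) = 0 + j765 Ω.
Step 4 — Series with R1: Z_total = R1 + (L || C) = 15.4 + j765 Ω = 765.1∠88.8° Ω.
Step 5 — Power factor: PF = cos(φ) = Re(Z)/|Z| = 15.4/765.1 = 0.02013.
Step 6 — Type: Im(Z) = 765 ⇒ lagging (phase φ = 88.8°).

PF = 0.02013 (lagging, φ = 88.8°)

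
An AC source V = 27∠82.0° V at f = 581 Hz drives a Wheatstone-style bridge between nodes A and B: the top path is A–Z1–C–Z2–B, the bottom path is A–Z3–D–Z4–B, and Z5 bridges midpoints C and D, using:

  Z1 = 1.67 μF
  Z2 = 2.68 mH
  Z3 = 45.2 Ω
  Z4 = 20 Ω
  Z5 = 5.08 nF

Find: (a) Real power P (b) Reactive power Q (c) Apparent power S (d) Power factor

Step 1 — Angular frequency: ω = 2π·f = 2π·581 = 3651 rad/s.
Step 2 — Component impedances:
  Z1: Z = 1/(jωC) = -j/(ω·C) = 0 - j164 Ω
  Z2: Z = jωL = j·3651·0.00268 = 0 + j9.783 Ω
  Z3: Z = R = 45.2 Ω
  Z4: Z = R = 20 Ω
  Z5: Z = 1/(jωC) = -j/(ω·C) = 0 - j5.392e+04 Ω
Step 3 — Bridge requires nodal analysis (the Z5 bridge couples midpoints C and D, so the two paths cannot be reduced to a simple series/parallel combination). Setting node B to ground and injecting 1 A at node A, the 3-node admittance system at A, C, D solves to V_A = Z_AB = 55.31 - j23.39 Ω = 60.05∠-22.9° Ω.
Step 4 — Source phasor: V = 27∠82.0° V = 3.758 + j26.74 V.
Step 5 — Current: I = V / Z = -0.1158 + j0.4345 A = 0.4496∠104.9° A.
Step 6 — Complex power: S = V·I* = 11.18 - j4.728 VA.
Step 7 — Real power: P = Re(S) = 11.18 W.
Step 8 — Reactive power: Q = Im(S) = -4.728 VAR.
Step 9 — Apparent power: |S| = 12.14 VA.
Step 10 — Power factor: PF = P/|S| = 0.921 (leading).

(a) P = 11.18 W  (b) Q = -4.728 VAR  (c) S = 12.14 VA  (d) PF = 0.921 (leading)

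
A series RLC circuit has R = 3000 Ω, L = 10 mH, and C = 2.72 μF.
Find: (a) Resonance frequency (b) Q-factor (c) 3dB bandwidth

Step 1 — Resonance: ω₀ = 1/√(LC) = 1/√(0.01·2.72e-06) = 6063 rad/s.
Step 2 — f₀ = ω₀/(2π) = 965 Hz.
Step 3 — Series Q: Q = ω₀L/R = 6063·0.01/3000 = 0.02021.
Step 4 — Bandwidth: Δω = ω₀/Q = 3e+05 rad/s; BW = Δω/(2π) = 4.775e+04 Hz.

(a) f₀ = 965 Hz  (b) Q = 0.02021  (c) BW = 4.775e+04 Hz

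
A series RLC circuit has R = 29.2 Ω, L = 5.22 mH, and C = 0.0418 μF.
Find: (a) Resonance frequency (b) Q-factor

Step 1 — Resonance condition Im(Z)=0 gives ω₀ = 1/√(LC).
Step 2 — ω₀ = 1/√(0.00522·4.18e-08) = 6.77e+04 rad/s.
Step 3 — f₀ = ω₀/(2π) = 1.077e+04 Hz.
Step 4 — Series Q: Q = ω₀L/R = 6.77e+04·0.00522/29.2 = 12.1.

(a) f₀ = 1.077e+04 Hz  (b) Q = 12.1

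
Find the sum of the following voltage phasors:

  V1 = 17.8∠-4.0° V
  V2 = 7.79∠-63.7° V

Step 1 — Convert each phasor to rectangular form:
  V1 = 17.8·(cos(-4.0°) + j·sin(-4.0°)) = 17.76 - j1.242 V
  V2 = 7.79·(cos(-63.7°) + j·sin(-63.7°)) = 3.452 - j6.984 V
Step 2 — Sum components: V_total = 21.21 - j8.225 V.
Step 3 — Convert to polar: |V_total| = 22.75 V, ∠V_total = -21.2°.

V_total = 22.75∠-21.2° V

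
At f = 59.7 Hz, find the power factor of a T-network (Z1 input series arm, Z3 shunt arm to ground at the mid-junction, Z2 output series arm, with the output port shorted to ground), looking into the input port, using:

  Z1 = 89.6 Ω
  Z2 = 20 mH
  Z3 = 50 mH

Step 1 — Angular frequency: ω = 2π·f = 2π·59.7 = 375.1 rad/s.
Step 2 — Component impedances:
  Z1: Z = R = 89.6 Ω
  Z2: Z = jωL = j·375.1·0.02 = 0 + j7.502 Ω
  Z3: Z = jωL = j·375.1·0.05 = 0 + j18.76 Ω
Step 3 — With the output port shorted to ground, the output series arm Z2 runs from the junction to ground; the shunt arm Z3 also runs from the junction to ground. They appear in parallel: Z3 || Z2 = 0 + j5.359 Ω.
Step 4 — Series with input arm Z1: Z_in = Z1 + (Z3 || Z2) = 89.6 + j5.359 Ω = 89.76∠3.4° Ω.
Step 5 — Power factor: PF = cos(φ) = Re(Z)/|Z| = 89.6/89.76 = 0.9982.
Step 6 — Type: Im(Z) = 5.359 ⇒ lagging (phase φ = 3.4°).

PF = 0.9982 (lagging, φ = 3.4°)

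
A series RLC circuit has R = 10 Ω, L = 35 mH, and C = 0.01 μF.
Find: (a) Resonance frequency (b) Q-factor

Step 1 — Resonance condition Im(Z)=0 gives ω₀ = 1/√(LC).
Step 2 — ω₀ = 1/√(0.035·1e-08) = 5.345e+04 rad/s.
Step 3 — f₀ = ω₀/(2π) = 8507 Hz.
Step 4 — Series Q: Q = ω₀L/R = 5.345e+04·0.035/10 = 187.1.

(a) f₀ = 8507 Hz  (b) Q = 187.1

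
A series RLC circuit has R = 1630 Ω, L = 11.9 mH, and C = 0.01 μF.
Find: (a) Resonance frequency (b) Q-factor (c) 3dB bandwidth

Step 1 — Resonance: ω₀ = 1/√(LC) = 1/√(0.0119·1e-08) = 9.167e+04 rad/s.
Step 2 — f₀ = ω₀/(2π) = 1.459e+04 Hz.
Step 3 — Series Q: Q = ω₀L/R = 9.167e+04·0.0119/1630 = 0.6692.
Step 4 — Bandwidth: Δω = ω₀/Q = 1.37e+05 rad/s; BW = Δω/(2π) = 2.18e+04 Hz.

(a) f₀ = 1.459e+04 Hz  (b) Q = 0.6692  (c) BW = 2.18e+04 Hz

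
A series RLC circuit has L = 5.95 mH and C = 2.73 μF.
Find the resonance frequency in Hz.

Step 1 — Resonance condition Im(Z)=0 gives ω₀ = 1/√(LC).
Step 2 — ω₀ = 1/√(0.00595·2.73e-06) = 7846 rad/s.
Step 3 — f₀ = ω₀/(2π) = 1249 Hz.

f₀ = 1249 Hz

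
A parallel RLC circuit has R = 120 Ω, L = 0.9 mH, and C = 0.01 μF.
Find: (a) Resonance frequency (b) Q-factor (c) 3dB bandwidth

Step 1 — Resonance: ω₀ = 1/√(LC) = 1/√(0.0009·1e-08) = 3.333e+05 rad/s.
Step 2 — f₀ = ω₀/(2π) = 5.305e+04 Hz.
Step 3 — Parallel Q: Q = R/(ω₀L) = 120/(3.333e+05·0.0009) = 0.4.
Step 4 — Bandwidth: Δω = ω₀/Q = 8.333e+05 rad/s; BW = Δω/(2π) = 1.326e+05 Hz.

(a) f₀ = 5.305e+04 Hz  (b) Q = 0.4  (c) BW = 1.326e+05 Hz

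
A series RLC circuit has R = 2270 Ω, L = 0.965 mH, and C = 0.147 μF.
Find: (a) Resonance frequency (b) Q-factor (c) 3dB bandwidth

Step 1 — Resonance: ω₀ = 1/√(LC) = 1/√(0.000965·1.47e-07) = 8.396e+04 rad/s.
Step 2 — f₀ = ω₀/(2π) = 1.336e+04 Hz.
Step 3 — Series Q: Q = ω₀L/R = 8.396e+04·0.000965/2270 = 0.03569.
Step 4 — Bandwidth: Δω = ω₀/Q = 2.352e+06 rad/s; BW = Δω/(2π) = 3.744e+05 Hz.

(a) f₀ = 1.336e+04 Hz  (b) Q = 0.03569  (c) BW = 3.744e+05 Hz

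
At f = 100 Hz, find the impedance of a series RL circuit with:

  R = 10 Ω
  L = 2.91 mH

Step 1 — Angular frequency: ω = 2π·f = 2π·100 = 628.3 rad/s.
Step 2 — Component impedances:
  R: Z = R = 10 Ω
  L: Z = jωL = j·628.3·0.00291 = 0 + j1.828 Ω
Step 3 — Series combination: Z_total = R + L = 10 + j1.828 Ω = 10.17∠10.4° Ω.

Z = 10 + j1.828 Ω = 10.17∠10.4° Ω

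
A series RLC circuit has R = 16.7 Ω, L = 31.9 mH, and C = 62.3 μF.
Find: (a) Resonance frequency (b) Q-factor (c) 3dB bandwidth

Step 1 — Resonance condition Im(Z)=0 gives ω₀ = 1/√(LC).
Step 2 — ω₀ = 1/√(0.0319·6.23e-05) = 709.4 rad/s.
Step 3 — f₀ = ω₀/(2π) = 112.9 Hz.
Step 4 — Series Q: Q = ω₀L/R = 709.4·0.0319/16.7 = 1.355.
Step 5 — 3dB bandwidth: Δω = ω₀/Q = 523.5 rad/s; BW = Δω/(2π) = 83.32 Hz.

(a) f₀ = 112.9 Hz  (b) Q = 1.355  (c) BW = 83.32 Hz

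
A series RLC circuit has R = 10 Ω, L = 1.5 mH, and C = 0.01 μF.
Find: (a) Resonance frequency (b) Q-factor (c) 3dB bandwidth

Step 1 — Resonance: ω₀ = 1/√(LC) = 1/√(0.0015·1e-08) = 2.582e+05 rad/s.
Step 2 — f₀ = ω₀/(2π) = 4.109e+04 Hz.
Step 3 — Series Q: Q = ω₀L/R = 2.582e+05·0.0015/10 = 38.73.
Step 4 — Bandwidth: Δω = ω₀/Q = 6667 rad/s; BW = Δω/(2π) = 1061 Hz.

(a) f₀ = 4.109e+04 Hz  (b) Q = 38.73  (c) BW = 1061 Hz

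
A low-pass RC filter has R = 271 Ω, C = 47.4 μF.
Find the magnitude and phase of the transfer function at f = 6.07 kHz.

Step 1 — Angular frequency: ω = 2π·6070 = 3.814e+04 rad/s.
Step 2 — Transfer function: H(jω) = 1/(1 + jωRC).
Step 3 — Denominator: 1 + jωRC = 1 + j·3.814e+04·271·4.74e-05 = 1 + j489.9.
Step 4 — H = 4.166e-06 - j0.002041.
Step 5 — Magnitude: |H| = 0.002041 (-53.8 dB); phase: φ = -89.9°.

|H| = 0.002041 (-53.8 dB), φ = -89.9°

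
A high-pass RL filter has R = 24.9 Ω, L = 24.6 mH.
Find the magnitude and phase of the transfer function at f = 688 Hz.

Step 1 — Angular frequency: ω = 2π·688 = 4323 rad/s.
Step 2 — Transfer function: H(jω) = jωL/(R + jωL).
Step 3 — Numerator jωL = j·106.3; denominator R + jωL = 24.9 + j106.3.
Step 4 — H = 0.948 + j0.222.
Step 5 — Magnitude: |H| = 0.9737 (-0.2 dB); phase: φ = 13.2°.

|H| = 0.9737 (-0.2 dB), φ = 13.2°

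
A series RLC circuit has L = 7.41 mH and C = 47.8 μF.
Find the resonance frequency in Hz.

Step 1 — Resonance condition Im(Z)=0 gives ω₀ = 1/√(LC).
Step 2 — ω₀ = 1/√(0.00741·4.78e-05) = 1680 rad/s.
Step 3 — f₀ = ω₀/(2π) = 267.4 Hz.

f₀ = 267.4 Hz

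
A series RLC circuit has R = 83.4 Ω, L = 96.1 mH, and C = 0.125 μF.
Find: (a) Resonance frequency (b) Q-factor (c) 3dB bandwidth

Step 1 — Resonance: ω₀ = 1/√(LC) = 1/√(0.0961·1.25e-07) = 9124 rad/s.
Step 2 — f₀ = ω₀/(2π) = 1452 Hz.
Step 3 — Series Q: Q = ω₀L/R = 9124·0.0961/83.4 = 10.51.
Step 4 — Bandwidth: Δω = ω₀/Q = 867.8 rad/s; BW = Δω/(2π) = 138.1 Hz.

(a) f₀ = 1452 Hz  (b) Q = 10.51  (c) BW = 138.1 Hz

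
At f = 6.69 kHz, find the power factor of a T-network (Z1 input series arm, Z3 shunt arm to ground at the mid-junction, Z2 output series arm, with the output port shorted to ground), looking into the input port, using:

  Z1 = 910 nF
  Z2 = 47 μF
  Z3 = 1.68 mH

Step 1 — Angular frequency: ω = 2π·f = 2π·6690 = 4.203e+04 rad/s.
Step 2 — Component impedances:
  Z1: Z = 1/(jωC) = -j/(ω·C) = 0 - j26.14 Ω
  Z2: Z = 1/(jωC) = -j/(ω·C) = 0 - j0.5062 Ω
  Z3: Z = jωL = j·4.203e+04·0.00168 = 0 + j70.62 Ω
Step 3 — With the output port shorted to ground, the output series arm Z2 runs from the junction to ground; the shunt arm Z3 also runs from the junction to ground. They appear in parallel: Z3 || Z2 = 0 - j0.5098 Ω.
Step 4 — Series with input arm Z1: Z_in = Z1 + (Z3 || Z2) = 0 - j26.65 Ω = 26.65∠-90.0° Ω.
Step 5 — Power factor: PF = cos(φ) = Re(Z)/|Z| = 0/26.65 = 0.
Step 6 — Type: Im(Z) = -26.65 ⇒ leading (phase φ = -90.0°).

PF = 0 (leading, φ = -90.0°)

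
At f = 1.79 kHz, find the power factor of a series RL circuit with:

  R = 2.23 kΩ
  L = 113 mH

Step 1 — Angular frequency: ω = 2π·f = 2π·1790 = 1.125e+04 rad/s.
Step 2 — Component impedances:
  R: Z = R = 2230 Ω
  L: Z = jωL = j·1.125e+04·0.113 = 0 + j1271 Ω
Step 3 — Series combination: Z_total = R + L = 2230 + j1271 Ω = 2567∠29.7° Ω.
Step 4 — Power factor: PF = cos(φ) = Re(Z)/|Z| = 2230/2566.7 = 0.8688.
Step 5 — Type: Im(Z) = 1271 ⇒ lagging (phase φ = 29.7°).

PF = 0.8688 (lagging, φ = 29.7°)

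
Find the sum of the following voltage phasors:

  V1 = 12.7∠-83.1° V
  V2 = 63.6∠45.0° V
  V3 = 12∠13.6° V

Step 1 — Convert each phasor to rectangular form:
  V1 = 12.7·(cos(-83.1°) + j·sin(-83.1°)) = 1.526 - j12.61 V
  V2 = 63.6·(cos(45.0°) + j·sin(45.0°)) = 44.97 + j44.97 V
  V3 = 12·(cos(13.6°) + j·sin(13.6°)) = 11.66 + j2.822 V
Step 2 — Sum components: V_total = 58.16 + j35.19 V.
Step 3 — Convert to polar: |V_total| = 67.98 V, ∠V_total = 31.2°.

V_total = 67.98∠31.2° V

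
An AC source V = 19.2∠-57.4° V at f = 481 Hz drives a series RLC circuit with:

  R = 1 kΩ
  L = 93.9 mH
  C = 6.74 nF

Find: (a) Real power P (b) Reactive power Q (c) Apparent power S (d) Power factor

Step 1 — Angular frequency: ω = 2π·f = 2π·481 = 3022 rad/s.
Step 2 — Component impedances:
  R: Z = R = 1000 Ω
  L: Z = jωL = j·3022·0.0939 = 0 + j283.8 Ω
  C: Z = 1/(jωC) = -j/(ω·C) = 0 - j4.909e+04 Ω
Step 3 — Series combination: Z_total = R + L + C = 1000 - j4.881e+04 Ω = 4.882e+04∠-88.8° Ω.
Step 4 — Source phasor: V = 19.2∠-57.4° V = 10.34 - j16.18 V.
Step 5 — Current: I = V / Z = 0.0003356 + j0.0002051 A = 0.0003933∠31.4° A.
Step 6 — Complex power: S = V·I* = 0.0001547 - j0.00755 VA.
Step 7 — Real power: P = Re(S) = 0.0001547 W.
Step 8 — Reactive power: Q = Im(S) = -0.00755 VAR.
Step 9 — Apparent power: |S| = 0.007551 VA.
Step 10 — Power factor: PF = P/|S| = 0.02048 (leading).

(a) P = 0.0001547 W  (b) Q = -0.00755 VAR  (c) S = 0.007551 VA  (d) PF = 0.02048 (leading)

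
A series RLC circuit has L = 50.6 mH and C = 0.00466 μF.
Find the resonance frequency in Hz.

Step 1 — Resonance condition Im(Z)=0 gives ω₀ = 1/√(LC).
Step 2 — ω₀ = 1/√(0.0506·4.66e-09) = 6.512e+04 rad/s.
Step 3 — f₀ = ω₀/(2π) = 1.036e+04 Hz.

f₀ = 1.036e+04 Hz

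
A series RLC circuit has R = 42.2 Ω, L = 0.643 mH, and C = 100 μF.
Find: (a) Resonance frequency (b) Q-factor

Step 1 — Resonance condition Im(Z)=0 gives ω₀ = 1/√(LC).
Step 2 — ω₀ = 1/√(0.000643·0.0001) = 3944 rad/s.
Step 3 — f₀ = ω₀/(2π) = 627.6 Hz.
Step 4 — Series Q: Q = ω₀L/R = 3944·0.000643/42.2 = 0.06009.

(a) f₀ = 627.6 Hz  (b) Q = 0.06009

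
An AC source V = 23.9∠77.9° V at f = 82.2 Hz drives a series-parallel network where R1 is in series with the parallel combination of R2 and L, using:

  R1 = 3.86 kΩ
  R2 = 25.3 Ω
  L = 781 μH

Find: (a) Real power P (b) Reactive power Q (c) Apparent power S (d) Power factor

Step 1 — Angular frequency: ω = 2π·f = 2π·82.2 = 516.5 rad/s.
Step 2 — Component impedances:
  R1: Z = R = 3860 Ω
  R2: Z = R = 25.3 Ω
  L: Z = jωL = j·516.5·0.000781 = 0 + j0.4034 Ω
Step 3 — Parallel branch: R2 || L = 1/(1/R2 + 1/L) = 0.006429 + j0.4033 Ω.
Step 4 — Series with R1: Z_total = R1 + (R2 || L) = 3860 + j0.4033 Ω = 3860∠0.0° Ω.
Step 5 — Source phasor: V = 23.9∠77.9° V = 5.01 + j23.37 V.
Step 6 — Current: I = V / Z = 0.001299 + j0.006054 A = 0.006192∠77.9° A.
Step 7 — Complex power: S = V·I* = 0.148 + j1.546e-05 VA.
Step 8 — Real power: P = Re(S) = 0.148 W.
Step 9 — Reactive power: Q = Im(S) = 1.546e-05 VAR.
Step 10 — Apparent power: |S| = 0.148 VA.
Step 11 — Power factor: PF = P/|S| = 1 (lagging).

(a) P = 0.148 W  (b) Q = 1.546e-05 VAR  (c) S = 0.148 VA  (d) PF = 1 (lagging)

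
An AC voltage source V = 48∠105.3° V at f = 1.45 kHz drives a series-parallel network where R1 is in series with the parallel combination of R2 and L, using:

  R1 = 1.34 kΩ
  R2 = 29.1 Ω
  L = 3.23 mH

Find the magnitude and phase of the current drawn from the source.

Step 1 — Angular frequency: ω = 2π·f = 2π·1450 = 9111 rad/s.
Step 2 — Component impedances:
  R1: Z = R = 1340 Ω
  R2: Z = R = 29.1 Ω
  L: Z = jωL = j·9111·0.00323 = 0 + j29.43 Ω
Step 3 — Parallel branch: R2 || L = 1/(1/R2 + 1/L) = 14.71 + j14.55 Ω.
Step 4 — Series with R1: Z_total = R1 + (R2 || L) = 1355 + j14.55 Ω = 1355∠0.6° Ω.
Step 5 — Source phasor: V = 48∠105.3° V = -12.67 + j46.3 V.
Step 6 — Ohm's law: I = V / Z_total = (-12.67 + j46.3) / (1355 + j14.55) = -0.008981 + j0.03427 A.
Step 7 — Convert to polar: |I| = 0.03543 A, ∠I = 104.7°.

I = 0.03543∠104.7° A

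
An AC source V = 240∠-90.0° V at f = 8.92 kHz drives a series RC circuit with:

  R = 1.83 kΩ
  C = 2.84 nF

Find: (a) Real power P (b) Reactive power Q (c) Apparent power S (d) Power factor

Step 1 — Angular frequency: ω = 2π·f = 2π·8920 = 5.605e+04 rad/s.
Step 2 — Component impedances:
  R: Z = R = 1830 Ω
  C: Z = 1/(jωC) = -j/(ω·C) = 0 - j6283 Ω
Step 3 — Series combination: Z_total = R + C = 1830 - j6283 Ω = 6544∠-73.8° Ω.
Step 4 — Source phasor: V = 240∠-90.0° V = 0 - j240 V.
Step 5 — Current: I = V / Z = 0.03521 - j0.01026 A = 0.03668∠-16.2° A.
Step 6 — Complex power: S = V·I* = 2.462 - j8.451 VA.
Step 7 — Real power: P = Re(S) = 2.462 W.
Step 8 — Reactive power: Q = Im(S) = -8.451 VAR.
Step 9 — Apparent power: |S| = 8.802 VA.
Step 10 — Power factor: PF = P/|S| = 0.2797 (leading).

(a) P = 2.462 W  (b) Q = -8.451 VAR  (c) S = 8.802 VA  (d) PF = 0.2797 (leading)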